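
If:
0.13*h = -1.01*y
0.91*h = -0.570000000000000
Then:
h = -0.63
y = 0.08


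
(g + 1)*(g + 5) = g^2 + 6*g + 5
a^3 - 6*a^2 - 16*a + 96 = (a - 6)*(a - 4)*(a + 4)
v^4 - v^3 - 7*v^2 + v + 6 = (v - 3)*(v - 1)*(v + 1)*(v + 2)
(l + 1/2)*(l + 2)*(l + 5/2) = l^3 + 5*l^2 + 29*l/4 + 5/2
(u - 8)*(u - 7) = u^2 - 15*u + 56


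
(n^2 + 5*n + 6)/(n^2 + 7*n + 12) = (n + 2)/(n + 4)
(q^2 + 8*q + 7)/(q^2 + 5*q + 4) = (q + 7)/(q + 4)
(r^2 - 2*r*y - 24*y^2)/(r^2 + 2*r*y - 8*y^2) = (-r + 6*y)/(-r + 2*y)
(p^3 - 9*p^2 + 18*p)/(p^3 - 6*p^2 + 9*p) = (p - 6)/(p - 3)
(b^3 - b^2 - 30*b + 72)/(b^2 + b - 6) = (b^3 - b^2 - 30*b + 72)/(b^2 + b - 6)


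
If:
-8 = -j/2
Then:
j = 16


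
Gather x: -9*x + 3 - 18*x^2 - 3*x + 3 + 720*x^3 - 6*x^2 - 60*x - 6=720*x^3 - 24*x^2 - 72*x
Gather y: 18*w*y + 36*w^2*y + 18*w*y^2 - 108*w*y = 18*w*y^2 + y*(36*w^2 - 90*w)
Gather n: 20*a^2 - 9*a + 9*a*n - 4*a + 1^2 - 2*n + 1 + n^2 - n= 20*a^2 - 13*a + n^2 + n*(9*a - 3) + 2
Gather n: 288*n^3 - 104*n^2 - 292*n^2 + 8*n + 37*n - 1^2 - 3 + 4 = 288*n^3 - 396*n^2 + 45*n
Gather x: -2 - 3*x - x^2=-x^2 - 3*x - 2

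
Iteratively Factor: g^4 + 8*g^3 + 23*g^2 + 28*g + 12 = (g + 1)*(g^3 + 7*g^2 + 16*g + 12) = (g + 1)*(g + 3)*(g^2 + 4*g + 4) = (g + 1)*(g + 2)*(g + 3)*(g + 2)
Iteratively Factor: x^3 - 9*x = (x - 3)*(x^2 + 3*x) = (x - 3)*(x + 3)*(x)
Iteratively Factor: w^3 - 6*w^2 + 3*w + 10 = (w - 5)*(w^2 - w - 2) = (w - 5)*(w - 2)*(w + 1)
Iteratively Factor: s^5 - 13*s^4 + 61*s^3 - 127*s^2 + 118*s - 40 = (s - 1)*(s^4 - 12*s^3 + 49*s^2 - 78*s + 40) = (s - 5)*(s - 1)*(s^3 - 7*s^2 + 14*s - 8) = (s - 5)*(s - 4)*(s - 1)*(s^2 - 3*s + 2) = (s - 5)*(s - 4)*(s - 2)*(s - 1)*(s - 1)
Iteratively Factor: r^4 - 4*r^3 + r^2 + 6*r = (r + 1)*(r^3 - 5*r^2 + 6*r) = r*(r + 1)*(r^2 - 5*r + 6) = r*(r - 3)*(r + 1)*(r - 2)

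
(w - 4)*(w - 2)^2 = w^3 - 8*w^2 + 20*w - 16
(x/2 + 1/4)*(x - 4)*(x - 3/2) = x^3/2 - 5*x^2/2 + 13*x/8 + 3/2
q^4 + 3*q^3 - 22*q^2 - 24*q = q*(q - 4)*(q + 1)*(q + 6)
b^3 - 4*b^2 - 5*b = b*(b - 5)*(b + 1)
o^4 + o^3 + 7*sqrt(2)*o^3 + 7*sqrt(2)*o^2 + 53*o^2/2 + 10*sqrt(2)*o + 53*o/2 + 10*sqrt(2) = (o + 1)*(o + sqrt(2)/2)*(o + 5*sqrt(2)/2)*(o + 4*sqrt(2))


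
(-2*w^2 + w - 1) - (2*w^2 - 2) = -4*w^2 + w + 1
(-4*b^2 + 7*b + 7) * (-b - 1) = 4*b^3 - 3*b^2 - 14*b - 7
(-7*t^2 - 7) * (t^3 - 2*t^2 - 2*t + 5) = -7*t^5 + 14*t^4 + 7*t^3 - 21*t^2 + 14*t - 35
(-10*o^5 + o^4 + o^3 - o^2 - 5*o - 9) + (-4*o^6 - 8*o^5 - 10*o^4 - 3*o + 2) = -4*o^6 - 18*o^5 - 9*o^4 + o^3 - o^2 - 8*o - 7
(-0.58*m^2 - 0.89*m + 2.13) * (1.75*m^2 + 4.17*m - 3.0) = -1.015*m^4 - 3.9761*m^3 + 1.7562*m^2 + 11.5521*m - 6.39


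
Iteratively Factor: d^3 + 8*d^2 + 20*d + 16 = (d + 2)*(d^2 + 6*d + 8) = (d + 2)^2*(d + 4)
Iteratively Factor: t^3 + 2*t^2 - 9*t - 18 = (t + 3)*(t^2 - t - 6) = (t - 3)*(t + 3)*(t + 2)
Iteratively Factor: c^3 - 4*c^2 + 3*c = (c - 3)*(c^2 - c) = c*(c - 3)*(c - 1)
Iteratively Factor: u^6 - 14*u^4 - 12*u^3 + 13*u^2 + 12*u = (u + 1)*(u^5 - u^4 - 13*u^3 + u^2 + 12*u) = (u + 1)*(u + 3)*(u^4 - 4*u^3 - u^2 + 4*u) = (u - 4)*(u + 1)*(u + 3)*(u^3 - u) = (u - 4)*(u + 1)^2*(u + 3)*(u^2 - u) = u*(u - 4)*(u + 1)^2*(u + 3)*(u - 1)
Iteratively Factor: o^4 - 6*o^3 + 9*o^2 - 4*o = (o - 1)*(o^3 - 5*o^2 + 4*o) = (o - 1)^2*(o^2 - 4*o) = (o - 4)*(o - 1)^2*(o)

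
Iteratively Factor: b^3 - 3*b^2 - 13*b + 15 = (b - 1)*(b^2 - 2*b - 15) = (b - 5)*(b - 1)*(b + 3)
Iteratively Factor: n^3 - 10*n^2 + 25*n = (n)*(n^2 - 10*n + 25) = n*(n - 5)*(n - 5)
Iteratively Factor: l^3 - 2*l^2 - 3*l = (l + 1)*(l^2 - 3*l) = (l - 3)*(l + 1)*(l)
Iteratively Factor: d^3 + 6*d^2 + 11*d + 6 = (d + 2)*(d^2 + 4*d + 3) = (d + 1)*(d + 2)*(d + 3)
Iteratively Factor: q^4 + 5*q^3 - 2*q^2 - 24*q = (q + 3)*(q^3 + 2*q^2 - 8*q) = q*(q + 3)*(q^2 + 2*q - 8) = q*(q + 3)*(q + 4)*(q - 2)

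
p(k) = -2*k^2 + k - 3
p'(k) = 1 - 4*k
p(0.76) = -3.40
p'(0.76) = -2.04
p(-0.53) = -4.09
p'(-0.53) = 3.12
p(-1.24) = -7.32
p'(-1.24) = 5.96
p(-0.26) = -3.40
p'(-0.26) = 2.04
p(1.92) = -8.45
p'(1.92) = -6.68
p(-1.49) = -8.93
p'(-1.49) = 6.96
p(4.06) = -31.91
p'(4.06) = -15.24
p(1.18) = -4.60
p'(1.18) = -3.72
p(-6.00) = -81.00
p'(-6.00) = 25.00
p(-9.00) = -174.00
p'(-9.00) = 37.00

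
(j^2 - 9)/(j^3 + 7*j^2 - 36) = (j - 3)/(j^2 + 4*j - 12)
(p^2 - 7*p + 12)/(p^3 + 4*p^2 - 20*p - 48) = (p - 3)/(p^2 + 8*p + 12)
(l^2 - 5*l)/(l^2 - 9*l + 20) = l/(l - 4)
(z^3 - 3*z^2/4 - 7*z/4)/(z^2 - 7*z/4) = z + 1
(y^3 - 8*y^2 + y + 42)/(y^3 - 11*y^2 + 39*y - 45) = (y^2 - 5*y - 14)/(y^2 - 8*y + 15)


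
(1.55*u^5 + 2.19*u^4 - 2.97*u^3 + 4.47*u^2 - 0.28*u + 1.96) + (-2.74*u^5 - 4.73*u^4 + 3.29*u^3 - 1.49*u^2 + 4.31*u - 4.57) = -1.19*u^5 - 2.54*u^4 + 0.32*u^3 + 2.98*u^2 + 4.03*u - 2.61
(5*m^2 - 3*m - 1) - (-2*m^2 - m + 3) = 7*m^2 - 2*m - 4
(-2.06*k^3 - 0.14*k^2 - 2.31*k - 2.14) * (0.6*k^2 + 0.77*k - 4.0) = -1.236*k^5 - 1.6702*k^4 + 6.7462*k^3 - 2.5027*k^2 + 7.5922*k + 8.56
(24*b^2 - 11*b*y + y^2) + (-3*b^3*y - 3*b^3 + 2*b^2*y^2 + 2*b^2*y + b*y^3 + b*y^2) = -3*b^3*y - 3*b^3 + 2*b^2*y^2 + 2*b^2*y + 24*b^2 + b*y^3 + b*y^2 - 11*b*y + y^2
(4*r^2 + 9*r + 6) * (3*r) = 12*r^3 + 27*r^2 + 18*r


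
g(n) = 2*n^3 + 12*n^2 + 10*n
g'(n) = 6*n^2 + 24*n + 10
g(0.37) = 5.44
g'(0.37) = 19.70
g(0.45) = 7.11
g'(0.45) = 22.02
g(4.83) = 553.60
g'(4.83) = 265.89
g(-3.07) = 24.53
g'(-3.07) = -7.13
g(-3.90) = 24.88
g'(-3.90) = 7.66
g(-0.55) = -2.20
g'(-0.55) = -1.38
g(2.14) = 95.96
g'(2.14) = 88.84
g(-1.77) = 8.80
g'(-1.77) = -13.68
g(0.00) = 0.00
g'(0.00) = 10.00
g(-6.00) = -60.00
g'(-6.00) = 82.00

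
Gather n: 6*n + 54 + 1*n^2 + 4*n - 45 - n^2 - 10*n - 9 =0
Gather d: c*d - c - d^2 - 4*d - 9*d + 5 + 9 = -c - d^2 + d*(c - 13) + 14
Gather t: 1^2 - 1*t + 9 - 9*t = 10 - 10*t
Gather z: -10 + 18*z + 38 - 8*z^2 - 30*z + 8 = -8*z^2 - 12*z + 36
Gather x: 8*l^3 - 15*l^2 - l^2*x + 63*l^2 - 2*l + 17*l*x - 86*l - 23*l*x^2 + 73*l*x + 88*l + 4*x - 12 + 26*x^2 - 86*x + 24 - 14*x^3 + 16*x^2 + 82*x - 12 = 8*l^3 + 48*l^2 - 14*x^3 + x^2*(42 - 23*l) + x*(-l^2 + 90*l)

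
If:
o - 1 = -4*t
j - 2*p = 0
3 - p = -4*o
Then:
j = 14 - 32*t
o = 1 - 4*t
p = 7 - 16*t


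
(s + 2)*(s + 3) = s^2 + 5*s + 6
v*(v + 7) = v^2 + 7*v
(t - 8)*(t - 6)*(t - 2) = t^3 - 16*t^2 + 76*t - 96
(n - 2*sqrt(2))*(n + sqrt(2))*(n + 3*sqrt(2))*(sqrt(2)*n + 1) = sqrt(2)*n^4 + 5*n^3 - 8*sqrt(2)*n^2 - 34*n - 12*sqrt(2)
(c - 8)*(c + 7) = c^2 - c - 56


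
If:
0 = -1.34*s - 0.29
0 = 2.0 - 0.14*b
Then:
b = 14.29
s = -0.22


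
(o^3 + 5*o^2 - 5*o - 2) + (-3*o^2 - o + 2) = o^3 + 2*o^2 - 6*o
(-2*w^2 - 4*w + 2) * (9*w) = -18*w^3 - 36*w^2 + 18*w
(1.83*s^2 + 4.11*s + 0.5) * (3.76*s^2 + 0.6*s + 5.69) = 6.8808*s^4 + 16.5516*s^3 + 14.7587*s^2 + 23.6859*s + 2.845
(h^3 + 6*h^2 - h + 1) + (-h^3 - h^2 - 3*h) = 5*h^2 - 4*h + 1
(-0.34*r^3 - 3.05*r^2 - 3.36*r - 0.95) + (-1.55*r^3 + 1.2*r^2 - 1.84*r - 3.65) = -1.89*r^3 - 1.85*r^2 - 5.2*r - 4.6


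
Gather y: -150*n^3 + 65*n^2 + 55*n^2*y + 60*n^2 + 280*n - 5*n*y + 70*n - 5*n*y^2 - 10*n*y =-150*n^3 + 125*n^2 - 5*n*y^2 + 350*n + y*(55*n^2 - 15*n)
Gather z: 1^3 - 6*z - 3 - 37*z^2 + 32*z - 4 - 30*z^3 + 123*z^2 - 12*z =-30*z^3 + 86*z^2 + 14*z - 6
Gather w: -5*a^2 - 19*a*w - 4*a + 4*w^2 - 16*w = -5*a^2 - 4*a + 4*w^2 + w*(-19*a - 16)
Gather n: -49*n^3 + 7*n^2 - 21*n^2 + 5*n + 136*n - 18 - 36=-49*n^3 - 14*n^2 + 141*n - 54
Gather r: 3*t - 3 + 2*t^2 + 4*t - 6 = 2*t^2 + 7*t - 9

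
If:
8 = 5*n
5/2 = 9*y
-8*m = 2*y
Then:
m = -5/72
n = 8/5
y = 5/18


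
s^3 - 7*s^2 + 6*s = s*(s - 6)*(s - 1)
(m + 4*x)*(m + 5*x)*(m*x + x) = m^3*x + 9*m^2*x^2 + m^2*x + 20*m*x^3 + 9*m*x^2 + 20*x^3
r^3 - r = r*(r - 1)*(r + 1)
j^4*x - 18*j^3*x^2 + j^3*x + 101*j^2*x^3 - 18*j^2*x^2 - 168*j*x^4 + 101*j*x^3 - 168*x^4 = (j - 8*x)*(j - 7*x)*(j - 3*x)*(j*x + x)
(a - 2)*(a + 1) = a^2 - a - 2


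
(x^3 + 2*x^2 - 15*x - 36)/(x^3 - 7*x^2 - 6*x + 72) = (x + 3)/(x - 6)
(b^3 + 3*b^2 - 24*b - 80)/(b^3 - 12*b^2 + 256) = (b^2 - b - 20)/(b^2 - 16*b + 64)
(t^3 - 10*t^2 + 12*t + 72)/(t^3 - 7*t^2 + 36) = (t - 6)/(t - 3)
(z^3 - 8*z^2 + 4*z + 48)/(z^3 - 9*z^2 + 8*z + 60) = (z - 4)/(z - 5)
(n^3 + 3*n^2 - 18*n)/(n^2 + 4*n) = (n^2 + 3*n - 18)/(n + 4)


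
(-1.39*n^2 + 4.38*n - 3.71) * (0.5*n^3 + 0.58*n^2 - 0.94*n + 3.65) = -0.695*n^5 + 1.3838*n^4 + 1.992*n^3 - 11.3425*n^2 + 19.4744*n - 13.5415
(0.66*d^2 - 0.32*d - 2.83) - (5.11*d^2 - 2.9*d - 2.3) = -4.45*d^2 + 2.58*d - 0.53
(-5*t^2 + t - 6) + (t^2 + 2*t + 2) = -4*t^2 + 3*t - 4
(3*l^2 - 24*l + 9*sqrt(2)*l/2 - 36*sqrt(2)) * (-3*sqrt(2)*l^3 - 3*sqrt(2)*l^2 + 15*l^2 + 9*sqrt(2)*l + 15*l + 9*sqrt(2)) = -9*sqrt(2)*l^5 + 18*l^4 + 63*sqrt(2)*l^4 - 126*l^3 + 333*sqrt(2)*l^3/2 - 1323*sqrt(2)*l^2/2 - 63*l^2 - 756*sqrt(2)*l - 567*l - 648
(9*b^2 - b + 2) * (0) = 0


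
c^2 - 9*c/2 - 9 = (c - 6)*(c + 3/2)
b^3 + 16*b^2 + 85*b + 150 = (b + 5)^2*(b + 6)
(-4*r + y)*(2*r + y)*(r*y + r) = -8*r^3*y - 8*r^3 - 2*r^2*y^2 - 2*r^2*y + r*y^3 + r*y^2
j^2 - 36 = (j - 6)*(j + 6)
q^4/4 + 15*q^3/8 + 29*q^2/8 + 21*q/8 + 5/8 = (q/4 + 1/4)*(q + 1/2)*(q + 1)*(q + 5)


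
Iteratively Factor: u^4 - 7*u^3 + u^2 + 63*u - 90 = (u - 2)*(u^3 - 5*u^2 - 9*u + 45) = (u - 3)*(u - 2)*(u^2 - 2*u - 15) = (u - 5)*(u - 3)*(u - 2)*(u + 3)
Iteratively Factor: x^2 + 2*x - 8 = (x + 4)*(x - 2)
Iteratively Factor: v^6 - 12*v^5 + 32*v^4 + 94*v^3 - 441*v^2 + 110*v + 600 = (v + 1)*(v^5 - 13*v^4 + 45*v^3 + 49*v^2 - 490*v + 600) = (v + 1)*(v + 3)*(v^4 - 16*v^3 + 93*v^2 - 230*v + 200) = (v - 5)*(v + 1)*(v + 3)*(v^3 - 11*v^2 + 38*v - 40) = (v - 5)*(v - 4)*(v + 1)*(v + 3)*(v^2 - 7*v + 10) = (v - 5)*(v - 4)*(v - 2)*(v + 1)*(v + 3)*(v - 5)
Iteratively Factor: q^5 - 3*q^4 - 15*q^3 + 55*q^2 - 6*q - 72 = (q + 4)*(q^4 - 7*q^3 + 13*q^2 + 3*q - 18) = (q - 3)*(q + 4)*(q^3 - 4*q^2 + q + 6) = (q - 3)^2*(q + 4)*(q^2 - q - 2) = (q - 3)^2*(q + 1)*(q + 4)*(q - 2)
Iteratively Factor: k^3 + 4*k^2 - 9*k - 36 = (k - 3)*(k^2 + 7*k + 12) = (k - 3)*(k + 4)*(k + 3)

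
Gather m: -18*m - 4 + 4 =-18*m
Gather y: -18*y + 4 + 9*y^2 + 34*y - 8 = 9*y^2 + 16*y - 4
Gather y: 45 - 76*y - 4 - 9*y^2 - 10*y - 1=-9*y^2 - 86*y + 40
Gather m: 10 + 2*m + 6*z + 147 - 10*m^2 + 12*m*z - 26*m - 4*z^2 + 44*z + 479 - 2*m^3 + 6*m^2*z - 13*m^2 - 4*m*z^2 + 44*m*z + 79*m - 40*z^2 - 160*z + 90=-2*m^3 + m^2*(6*z - 23) + m*(-4*z^2 + 56*z + 55) - 44*z^2 - 110*z + 726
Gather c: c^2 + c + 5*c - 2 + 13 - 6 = c^2 + 6*c + 5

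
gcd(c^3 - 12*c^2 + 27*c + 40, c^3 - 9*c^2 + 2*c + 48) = c - 8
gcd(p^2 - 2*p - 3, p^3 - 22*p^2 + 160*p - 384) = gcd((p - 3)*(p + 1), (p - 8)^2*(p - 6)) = 1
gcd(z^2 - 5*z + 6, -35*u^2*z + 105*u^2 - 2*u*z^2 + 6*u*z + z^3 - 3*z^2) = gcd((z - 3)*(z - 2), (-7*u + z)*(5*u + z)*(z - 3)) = z - 3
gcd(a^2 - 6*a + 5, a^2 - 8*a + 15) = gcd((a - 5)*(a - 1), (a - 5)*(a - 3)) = a - 5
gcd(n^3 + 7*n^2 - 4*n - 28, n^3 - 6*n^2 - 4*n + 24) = n^2 - 4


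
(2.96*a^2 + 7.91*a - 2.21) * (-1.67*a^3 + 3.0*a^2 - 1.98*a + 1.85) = -4.9432*a^5 - 4.3297*a^4 + 21.5599*a^3 - 16.8158*a^2 + 19.0093*a - 4.0885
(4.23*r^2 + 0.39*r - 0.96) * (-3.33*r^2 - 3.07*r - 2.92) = -14.0859*r^4 - 14.2848*r^3 - 10.3521*r^2 + 1.8084*r + 2.8032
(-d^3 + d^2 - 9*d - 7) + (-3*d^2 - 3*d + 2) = -d^3 - 2*d^2 - 12*d - 5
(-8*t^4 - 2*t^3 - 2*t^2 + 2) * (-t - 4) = 8*t^5 + 34*t^4 + 10*t^3 + 8*t^2 - 2*t - 8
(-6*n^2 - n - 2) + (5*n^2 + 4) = -n^2 - n + 2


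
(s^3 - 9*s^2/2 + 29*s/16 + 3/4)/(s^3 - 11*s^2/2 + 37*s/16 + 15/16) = (s - 4)/(s - 5)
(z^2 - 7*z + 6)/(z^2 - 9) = (z^2 - 7*z + 6)/(z^2 - 9)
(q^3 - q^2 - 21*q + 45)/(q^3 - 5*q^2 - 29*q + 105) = (q - 3)/(q - 7)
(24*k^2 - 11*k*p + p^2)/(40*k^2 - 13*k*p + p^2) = (-3*k + p)/(-5*k + p)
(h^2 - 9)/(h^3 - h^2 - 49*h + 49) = (h^2 - 9)/(h^3 - h^2 - 49*h + 49)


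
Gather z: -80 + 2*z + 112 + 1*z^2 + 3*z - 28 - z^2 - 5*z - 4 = 0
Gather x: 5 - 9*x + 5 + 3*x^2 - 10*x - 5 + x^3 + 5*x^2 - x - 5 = x^3 + 8*x^2 - 20*x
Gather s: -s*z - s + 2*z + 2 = s*(-z - 1) + 2*z + 2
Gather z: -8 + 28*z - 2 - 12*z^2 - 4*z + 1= -12*z^2 + 24*z - 9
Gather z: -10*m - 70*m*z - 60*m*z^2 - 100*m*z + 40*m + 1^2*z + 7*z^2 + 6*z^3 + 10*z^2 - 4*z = 30*m + 6*z^3 + z^2*(17 - 60*m) + z*(-170*m - 3)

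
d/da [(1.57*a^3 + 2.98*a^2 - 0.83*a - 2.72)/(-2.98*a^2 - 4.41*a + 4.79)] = (-4.6786*a^4 - 13.8474*a^3 + 6.9457*a^2 + 12.3372*a - 15.9709)/(8.8804*a^4 + 26.2836*a^3 - 9.1003*a^2 - 42.2478*a + 22.9441)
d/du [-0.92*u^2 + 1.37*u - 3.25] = 1.37 - 1.84*u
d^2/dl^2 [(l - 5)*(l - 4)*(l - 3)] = 6*l - 24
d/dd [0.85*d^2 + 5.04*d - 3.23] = 1.7*d + 5.04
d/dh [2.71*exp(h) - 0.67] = 2.71*exp(h)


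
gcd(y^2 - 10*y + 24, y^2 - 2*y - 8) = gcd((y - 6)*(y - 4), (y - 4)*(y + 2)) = y - 4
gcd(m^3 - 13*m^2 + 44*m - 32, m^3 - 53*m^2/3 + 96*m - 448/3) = m - 8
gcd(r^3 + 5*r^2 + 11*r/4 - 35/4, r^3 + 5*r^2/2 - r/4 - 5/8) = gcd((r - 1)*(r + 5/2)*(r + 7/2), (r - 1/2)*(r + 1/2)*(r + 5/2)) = r + 5/2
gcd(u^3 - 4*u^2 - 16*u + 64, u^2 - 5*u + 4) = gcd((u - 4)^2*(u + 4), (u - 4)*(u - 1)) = u - 4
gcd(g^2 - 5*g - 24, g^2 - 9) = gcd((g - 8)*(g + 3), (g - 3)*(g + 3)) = g + 3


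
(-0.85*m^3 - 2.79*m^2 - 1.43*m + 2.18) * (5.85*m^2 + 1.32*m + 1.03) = -4.9725*m^5 - 17.4435*m^4 - 12.9238*m^3 + 7.9917*m^2 + 1.4047*m + 2.2454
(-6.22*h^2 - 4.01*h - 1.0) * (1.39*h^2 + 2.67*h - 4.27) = -8.6458*h^4 - 22.1813*h^3 + 14.4627*h^2 + 14.4527*h + 4.27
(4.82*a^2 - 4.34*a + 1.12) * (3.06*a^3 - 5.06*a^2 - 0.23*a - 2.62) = 14.7492*a^5 - 37.6696*a^4 + 24.279*a^3 - 17.2974*a^2 + 11.1132*a - 2.9344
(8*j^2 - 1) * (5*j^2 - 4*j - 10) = 40*j^4 - 32*j^3 - 85*j^2 + 4*j + 10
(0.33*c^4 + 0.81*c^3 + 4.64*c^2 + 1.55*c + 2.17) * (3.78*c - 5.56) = 1.2474*c^5 + 1.227*c^4 + 13.0356*c^3 - 19.9394*c^2 - 0.415400000000002*c - 12.0652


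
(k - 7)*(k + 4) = k^2 - 3*k - 28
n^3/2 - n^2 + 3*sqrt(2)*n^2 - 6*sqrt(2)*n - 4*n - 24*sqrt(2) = (n/2 + 1)*(n - 4)*(n + 6*sqrt(2))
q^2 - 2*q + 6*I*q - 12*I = (q - 2)*(q + 6*I)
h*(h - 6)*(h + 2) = h^3 - 4*h^2 - 12*h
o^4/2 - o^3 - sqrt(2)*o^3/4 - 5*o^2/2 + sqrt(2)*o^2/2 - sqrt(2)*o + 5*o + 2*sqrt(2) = (o/2 + sqrt(2)/2)*(o - 2)*(o - 2*sqrt(2))*(o + sqrt(2)/2)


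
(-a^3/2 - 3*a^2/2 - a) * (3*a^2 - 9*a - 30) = -3*a^5/2 + 51*a^3/2 + 54*a^2 + 30*a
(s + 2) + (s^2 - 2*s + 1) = s^2 - s + 3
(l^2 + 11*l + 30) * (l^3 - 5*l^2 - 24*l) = l^5 + 6*l^4 - 49*l^3 - 414*l^2 - 720*l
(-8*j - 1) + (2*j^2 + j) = 2*j^2 - 7*j - 1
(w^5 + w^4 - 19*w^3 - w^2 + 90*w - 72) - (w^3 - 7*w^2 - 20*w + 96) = w^5 + w^4 - 20*w^3 + 6*w^2 + 110*w - 168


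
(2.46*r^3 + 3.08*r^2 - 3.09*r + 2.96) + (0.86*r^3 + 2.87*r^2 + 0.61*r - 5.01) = 3.32*r^3 + 5.95*r^2 - 2.48*r - 2.05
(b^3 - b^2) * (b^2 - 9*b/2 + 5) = b^5 - 11*b^4/2 + 19*b^3/2 - 5*b^2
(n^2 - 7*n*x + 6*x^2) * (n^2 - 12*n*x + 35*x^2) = n^4 - 19*n^3*x + 125*n^2*x^2 - 317*n*x^3 + 210*x^4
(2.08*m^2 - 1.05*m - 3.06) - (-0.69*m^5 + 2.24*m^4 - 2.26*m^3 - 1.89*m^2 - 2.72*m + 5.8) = 0.69*m^5 - 2.24*m^4 + 2.26*m^3 + 3.97*m^2 + 1.67*m - 8.86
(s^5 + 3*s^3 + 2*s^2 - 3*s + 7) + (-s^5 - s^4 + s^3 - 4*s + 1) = -s^4 + 4*s^3 + 2*s^2 - 7*s + 8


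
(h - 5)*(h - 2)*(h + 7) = h^3 - 39*h + 70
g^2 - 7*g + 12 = (g - 4)*(g - 3)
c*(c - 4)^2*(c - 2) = c^4 - 10*c^3 + 32*c^2 - 32*c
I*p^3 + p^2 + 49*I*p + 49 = (p - 7*I)*(p + 7*I)*(I*p + 1)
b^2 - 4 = (b - 2)*(b + 2)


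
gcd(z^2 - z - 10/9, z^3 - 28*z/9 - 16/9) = z + 2/3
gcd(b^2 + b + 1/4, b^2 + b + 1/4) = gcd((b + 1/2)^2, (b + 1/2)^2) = b^2 + b + 1/4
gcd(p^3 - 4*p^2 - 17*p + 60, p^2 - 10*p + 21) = p - 3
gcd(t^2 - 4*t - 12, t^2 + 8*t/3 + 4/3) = t + 2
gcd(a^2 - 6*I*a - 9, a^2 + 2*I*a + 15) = a - 3*I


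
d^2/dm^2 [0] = 0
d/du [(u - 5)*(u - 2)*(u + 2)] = 3*u^2 - 10*u - 4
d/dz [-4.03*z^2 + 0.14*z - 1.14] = 0.14 - 8.06*z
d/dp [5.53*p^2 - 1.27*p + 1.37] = 11.06*p - 1.27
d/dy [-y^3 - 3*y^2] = 3*y*(-y - 2)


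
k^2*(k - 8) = k^3 - 8*k^2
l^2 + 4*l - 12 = (l - 2)*(l + 6)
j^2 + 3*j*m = j*(j + 3*m)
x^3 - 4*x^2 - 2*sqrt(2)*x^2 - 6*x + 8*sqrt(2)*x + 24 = (x - 4)*(x - 3*sqrt(2))*(x + sqrt(2))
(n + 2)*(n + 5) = n^2 + 7*n + 10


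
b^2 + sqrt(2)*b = b*(b + sqrt(2))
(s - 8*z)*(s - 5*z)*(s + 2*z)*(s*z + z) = s^4*z - 11*s^3*z^2 + s^3*z + 14*s^2*z^3 - 11*s^2*z^2 + 80*s*z^4 + 14*s*z^3 + 80*z^4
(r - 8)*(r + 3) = r^2 - 5*r - 24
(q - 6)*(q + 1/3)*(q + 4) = q^3 - 5*q^2/3 - 74*q/3 - 8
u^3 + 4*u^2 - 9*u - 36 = (u - 3)*(u + 3)*(u + 4)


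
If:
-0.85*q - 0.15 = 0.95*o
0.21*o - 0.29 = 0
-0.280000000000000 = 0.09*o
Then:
No Solution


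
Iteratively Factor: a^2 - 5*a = (a - 5)*(a)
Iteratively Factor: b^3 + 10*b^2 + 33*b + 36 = (b + 4)*(b^2 + 6*b + 9) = (b + 3)*(b + 4)*(b + 3)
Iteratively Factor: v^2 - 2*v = (v)*(v - 2)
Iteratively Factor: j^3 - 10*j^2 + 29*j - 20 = (j - 4)*(j^2 - 6*j + 5) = (j - 5)*(j - 4)*(j - 1)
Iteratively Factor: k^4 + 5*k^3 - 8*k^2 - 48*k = (k + 4)*(k^3 + k^2 - 12*k) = (k + 4)^2*(k^2 - 3*k) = (k - 3)*(k + 4)^2*(k)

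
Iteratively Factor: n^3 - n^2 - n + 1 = (n + 1)*(n^2 - 2*n + 1) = (n - 1)*(n + 1)*(n - 1)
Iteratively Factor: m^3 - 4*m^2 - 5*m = (m + 1)*(m^2 - 5*m) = (m - 5)*(m + 1)*(m)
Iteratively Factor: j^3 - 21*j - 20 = (j - 5)*(j^2 + 5*j + 4) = (j - 5)*(j + 1)*(j + 4)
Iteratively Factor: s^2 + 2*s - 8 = (s - 2)*(s + 4)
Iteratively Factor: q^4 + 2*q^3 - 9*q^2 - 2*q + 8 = (q - 1)*(q^3 + 3*q^2 - 6*q - 8) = (q - 1)*(q + 4)*(q^2 - q - 2) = (q - 1)*(q + 1)*(q + 4)*(q - 2)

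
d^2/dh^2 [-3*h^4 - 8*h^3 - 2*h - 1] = 12*h*(-3*h - 4)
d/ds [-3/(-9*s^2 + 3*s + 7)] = 9*(1 - 6*s)/(-9*s^2 + 3*s + 7)^2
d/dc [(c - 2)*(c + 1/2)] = 2*c - 3/2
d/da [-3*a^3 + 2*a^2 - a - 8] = -9*a^2 + 4*a - 1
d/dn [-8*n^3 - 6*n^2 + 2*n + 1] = -24*n^2 - 12*n + 2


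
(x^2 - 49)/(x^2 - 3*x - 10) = (49 - x^2)/(-x^2 + 3*x + 10)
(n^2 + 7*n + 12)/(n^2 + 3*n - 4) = (n + 3)/(n - 1)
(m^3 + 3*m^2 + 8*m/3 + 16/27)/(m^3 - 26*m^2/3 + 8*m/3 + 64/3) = (9*m^2 + 15*m + 4)/(9*(m^2 - 10*m + 16))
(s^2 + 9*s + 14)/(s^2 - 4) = (s + 7)/(s - 2)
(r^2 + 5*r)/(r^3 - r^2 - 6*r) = (r + 5)/(r^2 - r - 6)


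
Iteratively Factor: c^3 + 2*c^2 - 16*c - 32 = (c + 2)*(c^2 - 16) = (c + 2)*(c + 4)*(c - 4)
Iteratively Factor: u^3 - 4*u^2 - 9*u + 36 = (u - 4)*(u^2 - 9) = (u - 4)*(u + 3)*(u - 3)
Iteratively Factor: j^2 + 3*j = (j)*(j + 3)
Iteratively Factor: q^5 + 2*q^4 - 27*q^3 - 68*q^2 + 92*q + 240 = (q - 5)*(q^4 + 7*q^3 + 8*q^2 - 28*q - 48) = (q - 5)*(q + 3)*(q^3 + 4*q^2 - 4*q - 16) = (q - 5)*(q - 2)*(q + 3)*(q^2 + 6*q + 8) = (q - 5)*(q - 2)*(q + 3)*(q + 4)*(q + 2)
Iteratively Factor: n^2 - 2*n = (n - 2)*(n)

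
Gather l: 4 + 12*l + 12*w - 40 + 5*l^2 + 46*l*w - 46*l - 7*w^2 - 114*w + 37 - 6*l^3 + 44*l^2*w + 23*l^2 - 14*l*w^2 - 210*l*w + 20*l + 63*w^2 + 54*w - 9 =-6*l^3 + l^2*(44*w + 28) + l*(-14*w^2 - 164*w - 14) + 56*w^2 - 48*w - 8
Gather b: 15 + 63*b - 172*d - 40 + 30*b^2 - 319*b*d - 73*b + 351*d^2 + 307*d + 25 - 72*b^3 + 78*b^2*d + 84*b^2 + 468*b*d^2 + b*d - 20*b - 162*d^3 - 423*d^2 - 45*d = -72*b^3 + b^2*(78*d + 114) + b*(468*d^2 - 318*d - 30) - 162*d^3 - 72*d^2 + 90*d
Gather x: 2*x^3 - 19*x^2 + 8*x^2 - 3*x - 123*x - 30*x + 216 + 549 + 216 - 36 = 2*x^3 - 11*x^2 - 156*x + 945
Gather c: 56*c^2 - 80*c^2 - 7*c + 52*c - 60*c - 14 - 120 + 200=-24*c^2 - 15*c + 66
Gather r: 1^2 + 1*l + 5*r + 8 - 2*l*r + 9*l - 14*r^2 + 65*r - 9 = 10*l - 14*r^2 + r*(70 - 2*l)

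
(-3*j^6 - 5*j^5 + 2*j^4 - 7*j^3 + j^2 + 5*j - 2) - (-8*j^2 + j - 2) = -3*j^6 - 5*j^5 + 2*j^4 - 7*j^3 + 9*j^2 + 4*j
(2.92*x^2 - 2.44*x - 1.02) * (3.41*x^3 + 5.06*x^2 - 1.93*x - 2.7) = 9.9572*x^5 + 6.4548*x^4 - 21.4602*x^3 - 8.336*x^2 + 8.5566*x + 2.754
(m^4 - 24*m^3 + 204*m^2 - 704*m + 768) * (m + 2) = m^5 - 22*m^4 + 156*m^3 - 296*m^2 - 640*m + 1536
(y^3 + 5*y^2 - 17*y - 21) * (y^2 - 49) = y^5 + 5*y^4 - 66*y^3 - 266*y^2 + 833*y + 1029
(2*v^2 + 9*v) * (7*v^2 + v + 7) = 14*v^4 + 65*v^3 + 23*v^2 + 63*v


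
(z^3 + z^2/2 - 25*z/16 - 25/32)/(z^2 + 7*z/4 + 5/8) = z - 5/4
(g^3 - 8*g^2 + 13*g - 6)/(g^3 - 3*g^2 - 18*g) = (g^2 - 2*g + 1)/(g*(g + 3))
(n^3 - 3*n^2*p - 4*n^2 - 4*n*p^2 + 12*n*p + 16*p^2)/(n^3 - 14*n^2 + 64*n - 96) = (n^2 - 3*n*p - 4*p^2)/(n^2 - 10*n + 24)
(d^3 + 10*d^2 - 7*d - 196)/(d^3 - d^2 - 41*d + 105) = (d^2 + 3*d - 28)/(d^2 - 8*d + 15)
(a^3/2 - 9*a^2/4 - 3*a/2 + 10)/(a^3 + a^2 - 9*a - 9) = (2*a^3 - 9*a^2 - 6*a + 40)/(4*(a^3 + a^2 - 9*a - 9))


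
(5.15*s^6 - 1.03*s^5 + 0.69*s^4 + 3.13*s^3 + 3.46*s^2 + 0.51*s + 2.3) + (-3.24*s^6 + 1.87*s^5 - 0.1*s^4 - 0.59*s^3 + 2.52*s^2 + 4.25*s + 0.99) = 1.91*s^6 + 0.84*s^5 + 0.59*s^4 + 2.54*s^3 + 5.98*s^2 + 4.76*s + 3.29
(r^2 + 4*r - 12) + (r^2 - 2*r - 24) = 2*r^2 + 2*r - 36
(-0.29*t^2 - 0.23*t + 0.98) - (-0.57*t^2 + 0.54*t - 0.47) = 0.28*t^2 - 0.77*t + 1.45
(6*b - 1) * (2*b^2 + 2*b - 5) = 12*b^3 + 10*b^2 - 32*b + 5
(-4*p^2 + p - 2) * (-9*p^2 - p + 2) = 36*p^4 - 5*p^3 + 9*p^2 + 4*p - 4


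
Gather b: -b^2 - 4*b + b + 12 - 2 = -b^2 - 3*b + 10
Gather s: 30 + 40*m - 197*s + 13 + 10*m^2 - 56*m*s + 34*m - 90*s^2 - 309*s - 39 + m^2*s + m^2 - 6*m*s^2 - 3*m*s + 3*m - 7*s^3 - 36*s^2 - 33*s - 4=11*m^2 + 77*m - 7*s^3 + s^2*(-6*m - 126) + s*(m^2 - 59*m - 539)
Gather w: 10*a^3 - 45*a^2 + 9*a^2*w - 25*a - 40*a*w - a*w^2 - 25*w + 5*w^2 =10*a^3 - 45*a^2 - 25*a + w^2*(5 - a) + w*(9*a^2 - 40*a - 25)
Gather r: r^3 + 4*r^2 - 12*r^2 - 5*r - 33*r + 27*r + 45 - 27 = r^3 - 8*r^2 - 11*r + 18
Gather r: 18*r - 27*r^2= -27*r^2 + 18*r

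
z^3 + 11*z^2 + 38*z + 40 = (z + 2)*(z + 4)*(z + 5)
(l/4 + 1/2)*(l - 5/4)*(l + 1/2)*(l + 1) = l^4/4 + 9*l^3/16 - 7*l^2/32 - 27*l/32 - 5/16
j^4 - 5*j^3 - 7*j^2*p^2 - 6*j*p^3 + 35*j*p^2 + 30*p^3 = (j - 5)*(j - 3*p)*(j + p)*(j + 2*p)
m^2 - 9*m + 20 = (m - 5)*(m - 4)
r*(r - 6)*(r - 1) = r^3 - 7*r^2 + 6*r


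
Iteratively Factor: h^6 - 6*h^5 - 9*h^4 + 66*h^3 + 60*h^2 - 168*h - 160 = (h + 2)*(h^5 - 8*h^4 + 7*h^3 + 52*h^2 - 44*h - 80) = (h - 4)*(h + 2)*(h^4 - 4*h^3 - 9*h^2 + 16*h + 20) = (h - 5)*(h - 4)*(h + 2)*(h^3 + h^2 - 4*h - 4) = (h - 5)*(h - 4)*(h - 2)*(h + 2)*(h^2 + 3*h + 2) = (h - 5)*(h - 4)*(h - 2)*(h + 1)*(h + 2)*(h + 2)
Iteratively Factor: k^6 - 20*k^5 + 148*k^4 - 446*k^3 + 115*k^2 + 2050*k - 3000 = (k - 4)*(k^5 - 16*k^4 + 84*k^3 - 110*k^2 - 325*k + 750) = (k - 5)*(k - 4)*(k^4 - 11*k^3 + 29*k^2 + 35*k - 150) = (k - 5)*(k - 4)*(k + 2)*(k^3 - 13*k^2 + 55*k - 75) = (k - 5)^2*(k - 4)*(k + 2)*(k^2 - 8*k + 15) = (k - 5)^3*(k - 4)*(k + 2)*(k - 3)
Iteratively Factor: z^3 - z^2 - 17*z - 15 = (z - 5)*(z^2 + 4*z + 3) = (z - 5)*(z + 3)*(z + 1)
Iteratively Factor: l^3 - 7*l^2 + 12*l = (l - 3)*(l^2 - 4*l) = (l - 4)*(l - 3)*(l)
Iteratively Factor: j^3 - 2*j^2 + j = (j - 1)*(j^2 - j) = (j - 1)^2*(j)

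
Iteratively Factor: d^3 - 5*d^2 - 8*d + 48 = (d - 4)*(d^2 - d - 12) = (d - 4)^2*(d + 3)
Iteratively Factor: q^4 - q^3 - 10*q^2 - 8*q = (q - 4)*(q^3 + 3*q^2 + 2*q) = (q - 4)*(q + 1)*(q^2 + 2*q) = (q - 4)*(q + 1)*(q + 2)*(q)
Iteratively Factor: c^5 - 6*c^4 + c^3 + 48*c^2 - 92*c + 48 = (c - 2)*(c^4 - 4*c^3 - 7*c^2 + 34*c - 24) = (c - 2)^2*(c^3 - 2*c^2 - 11*c + 12) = (c - 4)*(c - 2)^2*(c^2 + 2*c - 3) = (c - 4)*(c - 2)^2*(c - 1)*(c + 3)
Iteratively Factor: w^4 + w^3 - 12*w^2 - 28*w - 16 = (w + 1)*(w^3 - 12*w - 16) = (w - 4)*(w + 1)*(w^2 + 4*w + 4) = (w - 4)*(w + 1)*(w + 2)*(w + 2)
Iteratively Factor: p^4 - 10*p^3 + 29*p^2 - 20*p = (p - 5)*(p^3 - 5*p^2 + 4*p) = (p - 5)*(p - 1)*(p^2 - 4*p) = (p - 5)*(p - 4)*(p - 1)*(p)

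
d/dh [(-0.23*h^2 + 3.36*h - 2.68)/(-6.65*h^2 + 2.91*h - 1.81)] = (21.6747*h^2 - 34.8114*h + 1.7172)/(44.2225*h^4 - 38.703*h^3 + 32.5411*h^2 - 10.5342*h + 3.2761)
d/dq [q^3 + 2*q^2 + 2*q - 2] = 3*q^2 + 4*q + 2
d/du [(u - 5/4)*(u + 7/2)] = 2*u + 9/4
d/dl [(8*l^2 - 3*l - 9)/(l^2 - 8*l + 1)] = (-61*l^2 + 34*l - 75)/(l^4 - 16*l^3 + 66*l^2 - 16*l + 1)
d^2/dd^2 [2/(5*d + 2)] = 100/(5*d + 2)^3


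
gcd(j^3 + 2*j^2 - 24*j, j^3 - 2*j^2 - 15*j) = j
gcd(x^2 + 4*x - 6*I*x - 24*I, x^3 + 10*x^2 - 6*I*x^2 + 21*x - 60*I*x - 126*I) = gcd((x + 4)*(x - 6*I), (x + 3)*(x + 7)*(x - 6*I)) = x - 6*I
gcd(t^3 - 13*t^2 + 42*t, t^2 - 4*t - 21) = t - 7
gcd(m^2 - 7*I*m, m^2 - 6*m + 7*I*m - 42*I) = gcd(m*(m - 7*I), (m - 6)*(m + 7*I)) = 1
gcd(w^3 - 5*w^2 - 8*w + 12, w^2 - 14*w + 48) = w - 6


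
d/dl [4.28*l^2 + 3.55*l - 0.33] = 8.56*l + 3.55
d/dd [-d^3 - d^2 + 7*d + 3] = -3*d^2 - 2*d + 7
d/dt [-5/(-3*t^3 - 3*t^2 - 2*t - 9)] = 5*(-9*t^2 - 6*t - 2)/(3*t^3 + 3*t^2 + 2*t + 9)^2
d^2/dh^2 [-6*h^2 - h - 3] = -12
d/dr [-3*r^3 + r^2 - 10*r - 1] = -9*r^2 + 2*r - 10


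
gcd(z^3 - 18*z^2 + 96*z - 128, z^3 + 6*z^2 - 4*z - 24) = z - 2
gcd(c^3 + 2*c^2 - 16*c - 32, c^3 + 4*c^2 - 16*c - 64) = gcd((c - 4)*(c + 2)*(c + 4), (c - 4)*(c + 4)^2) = c^2 - 16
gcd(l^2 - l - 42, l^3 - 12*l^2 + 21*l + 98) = l - 7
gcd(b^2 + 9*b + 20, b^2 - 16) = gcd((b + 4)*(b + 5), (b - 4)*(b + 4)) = b + 4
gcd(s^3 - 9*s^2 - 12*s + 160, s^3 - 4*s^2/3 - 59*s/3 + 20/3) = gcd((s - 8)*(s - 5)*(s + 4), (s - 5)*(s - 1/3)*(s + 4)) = s^2 - s - 20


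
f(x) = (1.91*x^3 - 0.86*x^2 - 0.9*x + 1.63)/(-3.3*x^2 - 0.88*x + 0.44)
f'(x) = (6.6*x + 0.88)*(1.91*x^3 - 0.86*x^2 - 0.9*x + 1.63)/(-3.3*x^2 - 0.88*x + 0.44)^2 + (5.73*x^2 - 1.72*x - 0.9)/(-3.3*x^2 - 0.88*x + 0.44) = (-6.303*x^4 - 3.3616*x^3 + 0.308*x^2 + 10.0012*x + 1.0384)/(10.89*x^4 + 5.808*x^3 - 2.1296*x^2 - 0.7744*x + 0.1936)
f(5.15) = -2.57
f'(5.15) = -0.58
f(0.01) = 3.76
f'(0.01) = 6.13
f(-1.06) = 0.28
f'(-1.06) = -2.42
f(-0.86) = -0.44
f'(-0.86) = -5.59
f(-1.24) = 0.63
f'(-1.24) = -1.54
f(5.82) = -2.95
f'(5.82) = -0.58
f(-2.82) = 1.95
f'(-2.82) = -0.64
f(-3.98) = 2.67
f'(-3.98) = -0.60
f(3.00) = -1.34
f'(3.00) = -0.56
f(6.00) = -3.06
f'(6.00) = -0.58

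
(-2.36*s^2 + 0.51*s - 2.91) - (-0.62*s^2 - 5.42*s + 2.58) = -1.74*s^2 + 5.93*s - 5.49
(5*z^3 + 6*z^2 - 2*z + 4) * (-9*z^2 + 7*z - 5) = -45*z^5 - 19*z^4 + 35*z^3 - 80*z^2 + 38*z - 20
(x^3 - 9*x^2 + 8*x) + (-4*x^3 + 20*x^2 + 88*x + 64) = -3*x^3 + 11*x^2 + 96*x + 64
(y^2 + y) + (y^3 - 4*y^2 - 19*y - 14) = y^3 - 3*y^2 - 18*y - 14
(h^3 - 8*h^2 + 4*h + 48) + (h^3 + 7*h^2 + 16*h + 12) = 2*h^3 - h^2 + 20*h + 60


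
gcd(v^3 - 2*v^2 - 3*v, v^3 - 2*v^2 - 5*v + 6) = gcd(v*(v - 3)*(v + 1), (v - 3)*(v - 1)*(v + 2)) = v - 3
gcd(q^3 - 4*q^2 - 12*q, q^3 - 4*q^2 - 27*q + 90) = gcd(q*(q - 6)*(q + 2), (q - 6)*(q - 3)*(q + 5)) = q - 6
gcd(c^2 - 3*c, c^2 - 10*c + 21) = c - 3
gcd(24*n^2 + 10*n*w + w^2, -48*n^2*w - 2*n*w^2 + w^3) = 6*n + w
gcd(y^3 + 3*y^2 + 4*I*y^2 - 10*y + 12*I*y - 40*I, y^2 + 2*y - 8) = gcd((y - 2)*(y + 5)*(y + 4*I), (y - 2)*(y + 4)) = y - 2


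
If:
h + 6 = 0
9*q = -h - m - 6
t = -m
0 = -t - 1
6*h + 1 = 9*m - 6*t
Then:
No Solution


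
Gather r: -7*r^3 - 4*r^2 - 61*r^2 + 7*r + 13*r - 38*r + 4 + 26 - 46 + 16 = -7*r^3 - 65*r^2 - 18*r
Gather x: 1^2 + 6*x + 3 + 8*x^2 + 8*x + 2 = 8*x^2 + 14*x + 6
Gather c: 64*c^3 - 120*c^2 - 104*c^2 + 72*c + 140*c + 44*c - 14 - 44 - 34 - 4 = 64*c^3 - 224*c^2 + 256*c - 96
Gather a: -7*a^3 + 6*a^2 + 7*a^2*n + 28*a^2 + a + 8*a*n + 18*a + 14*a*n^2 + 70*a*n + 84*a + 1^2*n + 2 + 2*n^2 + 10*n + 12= -7*a^3 + a^2*(7*n + 34) + a*(14*n^2 + 78*n + 103) + 2*n^2 + 11*n + 14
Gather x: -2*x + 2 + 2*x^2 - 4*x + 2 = 2*x^2 - 6*x + 4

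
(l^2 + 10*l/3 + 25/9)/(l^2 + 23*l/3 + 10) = (l + 5/3)/(l + 6)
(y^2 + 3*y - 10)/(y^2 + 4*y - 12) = (y + 5)/(y + 6)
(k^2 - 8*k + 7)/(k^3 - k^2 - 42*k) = (k - 1)/(k*(k + 6))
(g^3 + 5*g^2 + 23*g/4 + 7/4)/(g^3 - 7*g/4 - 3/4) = (2*g + 7)/(2*g - 3)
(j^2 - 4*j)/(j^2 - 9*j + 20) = j/(j - 5)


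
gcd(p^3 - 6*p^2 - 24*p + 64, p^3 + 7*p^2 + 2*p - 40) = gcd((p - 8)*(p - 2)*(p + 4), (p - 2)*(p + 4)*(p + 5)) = p^2 + 2*p - 8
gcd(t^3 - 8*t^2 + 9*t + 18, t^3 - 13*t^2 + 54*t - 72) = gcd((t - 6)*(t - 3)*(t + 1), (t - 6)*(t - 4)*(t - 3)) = t^2 - 9*t + 18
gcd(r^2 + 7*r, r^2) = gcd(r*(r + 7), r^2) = r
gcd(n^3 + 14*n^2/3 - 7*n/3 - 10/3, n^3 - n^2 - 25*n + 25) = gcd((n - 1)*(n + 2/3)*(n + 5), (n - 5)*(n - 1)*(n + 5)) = n^2 + 4*n - 5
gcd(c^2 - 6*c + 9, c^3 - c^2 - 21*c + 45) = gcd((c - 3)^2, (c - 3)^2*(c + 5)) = c^2 - 6*c + 9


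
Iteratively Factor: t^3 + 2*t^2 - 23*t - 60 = (t + 3)*(t^2 - t - 20) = (t - 5)*(t + 3)*(t + 4)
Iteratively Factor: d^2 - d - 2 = (d - 2)*(d + 1)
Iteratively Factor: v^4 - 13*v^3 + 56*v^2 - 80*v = (v)*(v^3 - 13*v^2 + 56*v - 80) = v*(v - 4)*(v^2 - 9*v + 20) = v*(v - 5)*(v - 4)*(v - 4)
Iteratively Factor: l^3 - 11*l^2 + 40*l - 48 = (l - 4)*(l^2 - 7*l + 12) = (l - 4)*(l - 3)*(l - 4)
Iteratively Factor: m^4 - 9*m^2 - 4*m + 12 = (m - 1)*(m^3 + m^2 - 8*m - 12) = (m - 1)*(m + 2)*(m^2 - m - 6) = (m - 3)*(m - 1)*(m + 2)*(m + 2)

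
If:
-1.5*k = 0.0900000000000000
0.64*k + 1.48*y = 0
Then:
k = -0.06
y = 0.03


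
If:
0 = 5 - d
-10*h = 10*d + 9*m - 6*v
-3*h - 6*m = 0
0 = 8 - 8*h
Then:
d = 5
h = 1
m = -1/2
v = 37/4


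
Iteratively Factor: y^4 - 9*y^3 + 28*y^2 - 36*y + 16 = (y - 4)*(y^3 - 5*y^2 + 8*y - 4) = (y - 4)*(y - 2)*(y^2 - 3*y + 2) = (y - 4)*(y - 2)^2*(y - 1)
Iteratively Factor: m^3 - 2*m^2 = (m)*(m^2 - 2*m) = m*(m - 2)*(m)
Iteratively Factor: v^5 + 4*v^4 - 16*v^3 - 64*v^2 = (v + 4)*(v^4 - 16*v^2) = v*(v + 4)*(v^3 - 16*v) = v^2*(v + 4)*(v^2 - 16) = v^2*(v - 4)*(v + 4)*(v + 4)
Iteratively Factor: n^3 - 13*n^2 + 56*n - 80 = (n - 4)*(n^2 - 9*n + 20) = (n - 4)^2*(n - 5)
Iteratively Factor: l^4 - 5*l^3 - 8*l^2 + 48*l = (l + 3)*(l^3 - 8*l^2 + 16*l) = (l - 4)*(l + 3)*(l^2 - 4*l) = (l - 4)^2*(l + 3)*(l)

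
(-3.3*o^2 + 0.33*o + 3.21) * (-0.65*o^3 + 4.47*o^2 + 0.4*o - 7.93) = 2.145*o^5 - 14.9655*o^4 - 1.9314*o^3 + 40.6497*o^2 - 1.3329*o - 25.4553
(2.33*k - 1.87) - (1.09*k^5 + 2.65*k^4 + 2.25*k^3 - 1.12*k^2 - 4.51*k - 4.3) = -1.09*k^5 - 2.65*k^4 - 2.25*k^3 + 1.12*k^2 + 6.84*k + 2.43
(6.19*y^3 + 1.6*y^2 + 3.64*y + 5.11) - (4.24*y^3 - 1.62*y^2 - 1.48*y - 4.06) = 1.95*y^3 + 3.22*y^2 + 5.12*y + 9.17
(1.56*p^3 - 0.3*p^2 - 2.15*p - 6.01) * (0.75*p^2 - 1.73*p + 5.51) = 1.17*p^5 - 2.9238*p^4 + 7.5021*p^3 - 2.441*p^2 - 1.4492*p - 33.1151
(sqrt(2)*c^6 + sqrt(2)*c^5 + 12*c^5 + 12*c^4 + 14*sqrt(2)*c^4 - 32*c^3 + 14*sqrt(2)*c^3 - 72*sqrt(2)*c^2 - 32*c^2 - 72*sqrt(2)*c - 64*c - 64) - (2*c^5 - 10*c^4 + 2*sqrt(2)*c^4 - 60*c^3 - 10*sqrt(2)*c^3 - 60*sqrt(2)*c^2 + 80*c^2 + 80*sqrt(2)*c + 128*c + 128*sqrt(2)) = sqrt(2)*c^6 + sqrt(2)*c^5 + 10*c^5 + 12*sqrt(2)*c^4 + 22*c^4 + 28*c^3 + 24*sqrt(2)*c^3 - 112*c^2 - 12*sqrt(2)*c^2 - 152*sqrt(2)*c - 192*c - 128*sqrt(2) - 64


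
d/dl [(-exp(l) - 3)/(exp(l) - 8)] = 11*exp(l)/(exp(l) - 8)^2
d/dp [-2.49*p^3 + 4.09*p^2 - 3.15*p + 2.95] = -7.47*p^2 + 8.18*p - 3.15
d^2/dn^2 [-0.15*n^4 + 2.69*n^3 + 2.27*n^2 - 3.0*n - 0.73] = -1.8*n^2 + 16.14*n + 4.54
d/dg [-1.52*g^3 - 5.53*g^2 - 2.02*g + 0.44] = -4.56*g^2 - 11.06*g - 2.02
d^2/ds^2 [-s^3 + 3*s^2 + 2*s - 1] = 6 - 6*s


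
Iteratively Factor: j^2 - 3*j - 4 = (j - 4)*(j + 1)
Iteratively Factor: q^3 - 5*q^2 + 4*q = (q - 1)*(q^2 - 4*q) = (q - 4)*(q - 1)*(q)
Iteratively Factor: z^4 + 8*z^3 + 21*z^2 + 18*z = (z + 3)*(z^3 + 5*z^2 + 6*z) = (z + 2)*(z + 3)*(z^2 + 3*z) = (z + 2)*(z + 3)^2*(z)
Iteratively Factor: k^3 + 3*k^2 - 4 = (k + 2)*(k^2 + k - 2) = (k - 1)*(k + 2)*(k + 2)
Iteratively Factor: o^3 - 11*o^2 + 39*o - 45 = (o - 3)*(o^2 - 8*o + 15) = (o - 3)^2*(o - 5)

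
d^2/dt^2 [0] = 0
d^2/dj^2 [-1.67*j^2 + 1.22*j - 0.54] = -3.34000000000000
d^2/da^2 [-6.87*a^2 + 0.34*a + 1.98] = -13.7400000000000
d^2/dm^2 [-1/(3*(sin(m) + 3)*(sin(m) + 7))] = (4*sin(m)^4 + 30*sin(m)^3 + 10*sin(m)^2 - 270*sin(m) - 158)/(3*(sin(m) + 3)^3*(sin(m) + 7)^3)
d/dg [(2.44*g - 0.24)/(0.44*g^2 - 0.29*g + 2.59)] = (-1.0736*g^2 + 0.2112*g + 6.25)/(0.1936*g^4 - 0.2552*g^3 + 2.3633*g^2 - 1.5022*g + 6.7081)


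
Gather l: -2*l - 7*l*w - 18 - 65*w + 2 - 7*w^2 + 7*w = l*(-7*w - 2) - 7*w^2 - 58*w - 16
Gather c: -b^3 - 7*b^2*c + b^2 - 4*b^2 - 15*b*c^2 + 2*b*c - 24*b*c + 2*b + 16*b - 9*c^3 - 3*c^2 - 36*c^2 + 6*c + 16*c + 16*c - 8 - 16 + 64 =-b^3 - 3*b^2 + 18*b - 9*c^3 + c^2*(-15*b - 39) + c*(-7*b^2 - 22*b + 38) + 40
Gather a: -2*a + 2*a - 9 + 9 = 0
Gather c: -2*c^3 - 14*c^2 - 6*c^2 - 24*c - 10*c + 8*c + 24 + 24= -2*c^3 - 20*c^2 - 26*c + 48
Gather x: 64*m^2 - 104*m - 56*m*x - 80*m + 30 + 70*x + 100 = 64*m^2 - 184*m + x*(70 - 56*m) + 130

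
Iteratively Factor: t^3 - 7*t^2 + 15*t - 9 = (t - 3)*(t^2 - 4*t + 3) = (t - 3)*(t - 1)*(t - 3)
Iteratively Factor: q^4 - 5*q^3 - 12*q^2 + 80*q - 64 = (q - 1)*(q^3 - 4*q^2 - 16*q + 64) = (q - 4)*(q - 1)*(q^2 - 16) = (q - 4)^2*(q - 1)*(q + 4)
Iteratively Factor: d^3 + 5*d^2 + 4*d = (d + 4)*(d^2 + d) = (d + 1)*(d + 4)*(d)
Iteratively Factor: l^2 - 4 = (l + 2)*(l - 2)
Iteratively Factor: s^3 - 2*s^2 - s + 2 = (s - 2)*(s^2 - 1) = (s - 2)*(s + 1)*(s - 1)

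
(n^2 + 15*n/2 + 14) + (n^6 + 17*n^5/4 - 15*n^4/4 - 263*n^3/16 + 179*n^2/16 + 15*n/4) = n^6 + 17*n^5/4 - 15*n^4/4 - 263*n^3/16 + 195*n^2/16 + 45*n/4 + 14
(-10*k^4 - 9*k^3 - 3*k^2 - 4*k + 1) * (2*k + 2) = -20*k^5 - 38*k^4 - 24*k^3 - 14*k^2 - 6*k + 2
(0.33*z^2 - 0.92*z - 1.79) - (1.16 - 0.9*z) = 0.33*z^2 - 0.02*z - 2.95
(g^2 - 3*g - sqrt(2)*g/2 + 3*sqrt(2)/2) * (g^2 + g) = g^4 - 2*g^3 - sqrt(2)*g^3/2 - 3*g^2 + sqrt(2)*g^2 + 3*sqrt(2)*g/2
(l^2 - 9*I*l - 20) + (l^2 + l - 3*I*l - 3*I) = 2*l^2 + l - 12*I*l - 20 - 3*I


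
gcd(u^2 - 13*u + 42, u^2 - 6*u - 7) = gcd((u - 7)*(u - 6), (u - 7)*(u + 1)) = u - 7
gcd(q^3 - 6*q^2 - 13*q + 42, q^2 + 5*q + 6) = q + 3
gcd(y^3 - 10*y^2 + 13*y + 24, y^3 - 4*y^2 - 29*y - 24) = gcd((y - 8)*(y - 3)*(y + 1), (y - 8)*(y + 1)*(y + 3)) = y^2 - 7*y - 8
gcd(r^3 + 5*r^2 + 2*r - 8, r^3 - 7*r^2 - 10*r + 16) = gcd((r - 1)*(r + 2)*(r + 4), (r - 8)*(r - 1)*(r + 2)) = r^2 + r - 2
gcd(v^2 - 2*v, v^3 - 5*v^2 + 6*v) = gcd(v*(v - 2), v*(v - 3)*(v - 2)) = v^2 - 2*v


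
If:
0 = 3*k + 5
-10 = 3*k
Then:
No Solution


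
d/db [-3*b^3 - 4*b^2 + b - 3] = -9*b^2 - 8*b + 1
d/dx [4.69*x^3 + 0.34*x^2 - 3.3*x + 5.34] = 14.07*x^2 + 0.68*x - 3.3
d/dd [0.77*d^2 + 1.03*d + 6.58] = 1.54*d + 1.03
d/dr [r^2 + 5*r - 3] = 2*r + 5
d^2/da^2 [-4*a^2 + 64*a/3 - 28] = -8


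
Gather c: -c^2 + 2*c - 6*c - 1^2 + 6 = -c^2 - 4*c + 5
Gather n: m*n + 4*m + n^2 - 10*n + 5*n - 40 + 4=4*m + n^2 + n*(m - 5) - 36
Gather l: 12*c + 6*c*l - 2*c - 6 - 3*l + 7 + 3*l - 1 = 6*c*l + 10*c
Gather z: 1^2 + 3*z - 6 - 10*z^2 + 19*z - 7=-10*z^2 + 22*z - 12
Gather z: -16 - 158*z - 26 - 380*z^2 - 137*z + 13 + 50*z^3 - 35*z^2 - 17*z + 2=50*z^3 - 415*z^2 - 312*z - 27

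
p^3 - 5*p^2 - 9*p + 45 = (p - 5)*(p - 3)*(p + 3)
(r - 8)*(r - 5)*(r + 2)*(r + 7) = r^4 - 4*r^3 - 63*r^2 + 178*r + 560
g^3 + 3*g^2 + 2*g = g*(g + 1)*(g + 2)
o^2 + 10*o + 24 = (o + 4)*(o + 6)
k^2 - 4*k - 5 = (k - 5)*(k + 1)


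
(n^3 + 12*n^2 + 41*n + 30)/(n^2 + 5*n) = n + 7 + 6/n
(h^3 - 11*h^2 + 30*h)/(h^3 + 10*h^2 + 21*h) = (h^2 - 11*h + 30)/(h^2 + 10*h + 21)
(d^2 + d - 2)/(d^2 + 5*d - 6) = (d + 2)/(d + 6)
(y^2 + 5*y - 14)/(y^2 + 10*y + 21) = (y - 2)/(y + 3)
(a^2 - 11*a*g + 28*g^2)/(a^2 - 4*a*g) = (a - 7*g)/a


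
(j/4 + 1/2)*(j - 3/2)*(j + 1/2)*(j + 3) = j^4/4 + j^3 + j^2/16 - 39*j/16 - 9/8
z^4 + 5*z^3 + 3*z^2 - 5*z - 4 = (z - 1)*(z + 1)^2*(z + 4)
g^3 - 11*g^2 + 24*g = g*(g - 8)*(g - 3)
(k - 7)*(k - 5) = k^2 - 12*k + 35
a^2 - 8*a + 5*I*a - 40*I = (a - 8)*(a + 5*I)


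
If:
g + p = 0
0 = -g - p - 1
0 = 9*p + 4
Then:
No Solution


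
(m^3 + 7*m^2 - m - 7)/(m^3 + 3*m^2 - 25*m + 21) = (m + 1)/(m - 3)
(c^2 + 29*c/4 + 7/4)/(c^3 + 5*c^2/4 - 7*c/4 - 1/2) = (c + 7)/(c^2 + c - 2)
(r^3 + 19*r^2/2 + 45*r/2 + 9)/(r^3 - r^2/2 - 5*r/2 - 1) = (r^2 + 9*r + 18)/(r^2 - r - 2)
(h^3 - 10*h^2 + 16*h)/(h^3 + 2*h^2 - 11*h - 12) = h*(h^2 - 10*h + 16)/(h^3 + 2*h^2 - 11*h - 12)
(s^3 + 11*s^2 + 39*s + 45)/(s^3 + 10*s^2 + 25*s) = (s^2 + 6*s + 9)/(s*(s + 5))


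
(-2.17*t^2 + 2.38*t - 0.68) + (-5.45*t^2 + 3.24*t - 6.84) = -7.62*t^2 + 5.62*t - 7.52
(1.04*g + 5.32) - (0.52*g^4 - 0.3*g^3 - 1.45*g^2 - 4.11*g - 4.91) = -0.52*g^4 + 0.3*g^3 + 1.45*g^2 + 5.15*g + 10.23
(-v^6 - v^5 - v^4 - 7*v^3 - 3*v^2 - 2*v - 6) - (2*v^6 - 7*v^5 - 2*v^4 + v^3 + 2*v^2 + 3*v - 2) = -3*v^6 + 6*v^5 + v^4 - 8*v^3 - 5*v^2 - 5*v - 4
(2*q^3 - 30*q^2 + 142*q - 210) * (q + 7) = 2*q^4 - 16*q^3 - 68*q^2 + 784*q - 1470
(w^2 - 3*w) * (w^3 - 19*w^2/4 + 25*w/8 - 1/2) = w^5 - 31*w^4/4 + 139*w^3/8 - 79*w^2/8 + 3*w/2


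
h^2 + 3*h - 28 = (h - 4)*(h + 7)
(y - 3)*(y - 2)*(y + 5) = y^3 - 19*y + 30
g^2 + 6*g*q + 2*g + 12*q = (g + 2)*(g + 6*q)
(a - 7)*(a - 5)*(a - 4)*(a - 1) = a^4 - 17*a^3 + 99*a^2 - 223*a + 140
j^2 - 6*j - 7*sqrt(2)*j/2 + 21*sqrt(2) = (j - 6)*(j - 7*sqrt(2)/2)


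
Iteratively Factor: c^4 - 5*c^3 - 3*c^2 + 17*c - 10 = (c + 2)*(c^3 - 7*c^2 + 11*c - 5) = (c - 1)*(c + 2)*(c^2 - 6*c + 5) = (c - 1)^2*(c + 2)*(c - 5)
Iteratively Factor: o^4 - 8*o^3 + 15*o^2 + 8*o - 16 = (o - 1)*(o^3 - 7*o^2 + 8*o + 16) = (o - 4)*(o - 1)*(o^2 - 3*o - 4) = (o - 4)*(o - 1)*(o + 1)*(o - 4)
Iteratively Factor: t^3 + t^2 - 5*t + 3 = (t - 1)*(t^2 + 2*t - 3) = (t - 1)^2*(t + 3)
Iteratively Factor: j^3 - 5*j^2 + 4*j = (j)*(j^2 - 5*j + 4) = j*(j - 4)*(j - 1)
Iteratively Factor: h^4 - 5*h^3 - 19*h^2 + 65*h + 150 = (h - 5)*(h^3 - 19*h - 30) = (h - 5)*(h + 3)*(h^2 - 3*h - 10) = (h - 5)*(h + 2)*(h + 3)*(h - 5)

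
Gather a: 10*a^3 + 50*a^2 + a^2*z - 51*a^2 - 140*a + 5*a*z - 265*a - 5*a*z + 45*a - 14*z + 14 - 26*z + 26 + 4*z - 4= 10*a^3 + a^2*(z - 1) - 360*a - 36*z + 36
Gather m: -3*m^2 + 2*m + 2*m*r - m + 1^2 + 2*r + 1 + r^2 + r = -3*m^2 + m*(2*r + 1) + r^2 + 3*r + 2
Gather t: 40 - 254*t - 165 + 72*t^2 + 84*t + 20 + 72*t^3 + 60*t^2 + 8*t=72*t^3 + 132*t^2 - 162*t - 105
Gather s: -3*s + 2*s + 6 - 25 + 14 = -s - 5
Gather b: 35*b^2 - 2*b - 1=35*b^2 - 2*b - 1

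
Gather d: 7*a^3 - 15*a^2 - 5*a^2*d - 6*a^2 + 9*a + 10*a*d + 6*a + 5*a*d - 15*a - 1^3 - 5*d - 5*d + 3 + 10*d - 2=7*a^3 - 21*a^2 + d*(-5*a^2 + 15*a)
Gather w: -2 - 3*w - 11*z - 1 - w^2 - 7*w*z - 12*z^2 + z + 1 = -w^2 + w*(-7*z - 3) - 12*z^2 - 10*z - 2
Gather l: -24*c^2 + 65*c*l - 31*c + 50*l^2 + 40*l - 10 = -24*c^2 - 31*c + 50*l^2 + l*(65*c + 40) - 10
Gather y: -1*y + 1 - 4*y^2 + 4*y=-4*y^2 + 3*y + 1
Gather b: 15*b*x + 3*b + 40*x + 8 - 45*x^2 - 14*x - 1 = b*(15*x + 3) - 45*x^2 + 26*x + 7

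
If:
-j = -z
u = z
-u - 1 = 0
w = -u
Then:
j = -1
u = -1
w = 1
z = -1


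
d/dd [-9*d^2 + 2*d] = 2 - 18*d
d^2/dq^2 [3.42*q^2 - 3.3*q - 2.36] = 6.84000000000000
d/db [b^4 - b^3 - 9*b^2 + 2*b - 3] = 4*b^3 - 3*b^2 - 18*b + 2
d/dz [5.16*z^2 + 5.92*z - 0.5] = 10.32*z + 5.92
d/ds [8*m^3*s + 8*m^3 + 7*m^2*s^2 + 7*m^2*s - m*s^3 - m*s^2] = m*(8*m^2 + 14*m*s + 7*m - 3*s^2 - 2*s)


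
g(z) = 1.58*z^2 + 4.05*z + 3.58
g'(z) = 3.16*z + 4.05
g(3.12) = 31.60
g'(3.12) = 13.91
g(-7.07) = 53.92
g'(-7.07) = -18.29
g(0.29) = 4.89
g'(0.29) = 4.97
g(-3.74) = 10.53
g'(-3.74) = -7.77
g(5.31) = 69.64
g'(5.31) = 20.83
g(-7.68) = 65.67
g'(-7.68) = -20.22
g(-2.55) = 3.53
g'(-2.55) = -4.01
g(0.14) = 4.18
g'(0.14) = 4.49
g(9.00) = 168.01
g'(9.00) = 32.49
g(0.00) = 3.58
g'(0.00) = 4.05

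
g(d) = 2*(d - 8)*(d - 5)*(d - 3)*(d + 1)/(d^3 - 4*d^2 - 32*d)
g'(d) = 2*(d - 8)*(d - 5)*(d - 3)*(d + 1)*(-3*d^2 + 8*d + 32)/(d^3 - 4*d^2 - 32*d)^2 + 2*(d - 8)*(d - 5)*(d - 3)/(d^3 - 4*d^2 - 32*d) + 2*(d - 8)*(d - 5)*(d + 1)/(d^3 - 4*d^2 - 32*d) + 2*(d - 8)*(d - 3)*(d + 1)/(d^3 - 4*d^2 - 32*d) + 2*(d - 5)*(d - 3)*(d + 1)/(d^3 - 4*d^2 - 32*d)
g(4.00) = -0.31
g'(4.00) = 0.05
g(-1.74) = 12.02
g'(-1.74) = -18.98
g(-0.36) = -17.59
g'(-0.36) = -63.00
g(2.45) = 0.61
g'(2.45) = -1.52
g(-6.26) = -77.53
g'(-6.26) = -16.69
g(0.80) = 8.66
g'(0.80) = -13.82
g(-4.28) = -369.81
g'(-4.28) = -1203.77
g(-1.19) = 2.95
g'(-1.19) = -15.26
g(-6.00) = -82.50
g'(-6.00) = -21.83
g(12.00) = 8.53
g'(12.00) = 1.58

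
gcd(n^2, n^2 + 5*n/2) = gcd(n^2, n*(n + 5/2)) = n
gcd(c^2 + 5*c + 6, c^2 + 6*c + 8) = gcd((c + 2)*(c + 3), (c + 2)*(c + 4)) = c + 2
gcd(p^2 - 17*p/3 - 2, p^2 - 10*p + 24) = p - 6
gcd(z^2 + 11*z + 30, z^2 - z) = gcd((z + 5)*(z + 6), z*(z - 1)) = 1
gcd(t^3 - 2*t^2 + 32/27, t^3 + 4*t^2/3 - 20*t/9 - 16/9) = t^2 - 2*t/3 - 8/9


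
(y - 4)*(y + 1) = y^2 - 3*y - 4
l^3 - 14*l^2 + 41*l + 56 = (l - 8)*(l - 7)*(l + 1)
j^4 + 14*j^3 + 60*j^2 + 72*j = j*(j + 2)*(j + 6)^2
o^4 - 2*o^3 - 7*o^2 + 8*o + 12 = (o - 3)*(o - 2)*(o + 1)*(o + 2)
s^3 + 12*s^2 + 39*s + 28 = (s + 1)*(s + 4)*(s + 7)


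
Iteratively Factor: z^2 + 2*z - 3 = (z - 1)*(z + 3)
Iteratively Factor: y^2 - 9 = (y + 3)*(y - 3)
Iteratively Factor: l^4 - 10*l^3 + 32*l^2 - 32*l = (l - 4)*(l^3 - 6*l^2 + 8*l) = (l - 4)^2*(l^2 - 2*l) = l*(l - 4)^2*(l - 2)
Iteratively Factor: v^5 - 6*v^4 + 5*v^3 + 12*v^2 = (v - 3)*(v^4 - 3*v^3 - 4*v^2) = (v - 3)*(v + 1)*(v^3 - 4*v^2) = (v - 4)*(v - 3)*(v + 1)*(v^2) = v*(v - 4)*(v - 3)*(v + 1)*(v)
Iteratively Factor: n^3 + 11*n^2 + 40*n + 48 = (n + 3)*(n^2 + 8*n + 16) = (n + 3)*(n + 4)*(n + 4)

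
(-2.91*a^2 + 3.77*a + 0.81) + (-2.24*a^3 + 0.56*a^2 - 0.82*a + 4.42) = -2.24*a^3 - 2.35*a^2 + 2.95*a + 5.23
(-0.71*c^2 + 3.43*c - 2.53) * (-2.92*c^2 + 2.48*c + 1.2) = 2.0732*c^4 - 11.7764*c^3 + 15.042*c^2 - 2.1584*c - 3.036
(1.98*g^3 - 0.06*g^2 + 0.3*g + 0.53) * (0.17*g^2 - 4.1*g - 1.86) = 0.3366*g^5 - 8.1282*g^4 - 3.3858*g^3 - 1.0283*g^2 - 2.731*g - 0.9858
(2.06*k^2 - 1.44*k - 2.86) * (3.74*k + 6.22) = 7.7044*k^3 + 7.4276*k^2 - 19.6532*k - 17.7892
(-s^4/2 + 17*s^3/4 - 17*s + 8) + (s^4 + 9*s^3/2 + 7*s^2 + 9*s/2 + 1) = s^4/2 + 35*s^3/4 + 7*s^2 - 25*s/2 + 9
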